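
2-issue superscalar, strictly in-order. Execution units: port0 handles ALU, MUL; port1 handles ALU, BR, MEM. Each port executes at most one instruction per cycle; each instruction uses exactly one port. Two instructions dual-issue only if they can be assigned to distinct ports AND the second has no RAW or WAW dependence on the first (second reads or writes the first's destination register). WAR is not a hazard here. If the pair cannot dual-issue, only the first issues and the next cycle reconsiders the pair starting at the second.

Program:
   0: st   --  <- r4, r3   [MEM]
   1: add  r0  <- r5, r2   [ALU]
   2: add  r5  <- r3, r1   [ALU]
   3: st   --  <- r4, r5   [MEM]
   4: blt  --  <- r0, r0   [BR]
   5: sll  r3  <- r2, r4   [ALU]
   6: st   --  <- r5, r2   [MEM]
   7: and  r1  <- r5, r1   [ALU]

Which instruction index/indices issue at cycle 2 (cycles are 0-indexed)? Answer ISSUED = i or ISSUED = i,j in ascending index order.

ISSUED = 3

t=0 i0+i1:st.MEM add.ALU ; 2-wide
t=1 i2:add.ALU ; RAW r5
t=2 i3:st.MEM ; no-port MEM/BR
t=3 i4+i5:blt.BR sll.ALU ; 2-wide
t=4 i6+i7:st.MEM and.ALU ; 2-wide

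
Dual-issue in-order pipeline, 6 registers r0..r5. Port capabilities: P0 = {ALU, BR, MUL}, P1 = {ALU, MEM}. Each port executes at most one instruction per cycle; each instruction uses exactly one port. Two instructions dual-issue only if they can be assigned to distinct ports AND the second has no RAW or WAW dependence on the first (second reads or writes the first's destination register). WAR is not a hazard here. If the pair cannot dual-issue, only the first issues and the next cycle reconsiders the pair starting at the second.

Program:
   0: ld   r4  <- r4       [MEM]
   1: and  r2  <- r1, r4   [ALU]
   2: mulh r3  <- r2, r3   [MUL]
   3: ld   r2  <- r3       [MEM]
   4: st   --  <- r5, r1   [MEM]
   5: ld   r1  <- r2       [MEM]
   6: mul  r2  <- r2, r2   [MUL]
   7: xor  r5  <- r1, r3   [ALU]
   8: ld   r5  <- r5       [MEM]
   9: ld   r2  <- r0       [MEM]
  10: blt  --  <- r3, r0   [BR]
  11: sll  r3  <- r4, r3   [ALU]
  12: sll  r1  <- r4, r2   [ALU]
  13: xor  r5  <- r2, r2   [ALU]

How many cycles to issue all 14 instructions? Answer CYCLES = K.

CYCLES = 11

  cy0 -> i0 (ld.MEM) RAW r4
  cy1 -> i1 (and.ALU) RAW r2
  cy2 -> i2 (mulh.MUL) RAW r3
  cy3 -> i3 (ld.MEM) no-port MEM/MEM
  cy4 -> i4 (st.MEM) no-port MEM/MEM
  cy5 -> i5&i6 (ld.MEM+mul.MUL) 2-wide
  cy6 -> i7 (xor.ALU) RAW+WAW r5
  cy7 -> i8 (ld.MEM) no-port MEM/MEM
  cy8 -> i9&i10 (ld.MEM+blt.BR) 2-wide
  cy9 -> i11&i12 (sll.ALU+sll.ALU) 2-wide
  cy10 -> i13 (xor.ALU) tail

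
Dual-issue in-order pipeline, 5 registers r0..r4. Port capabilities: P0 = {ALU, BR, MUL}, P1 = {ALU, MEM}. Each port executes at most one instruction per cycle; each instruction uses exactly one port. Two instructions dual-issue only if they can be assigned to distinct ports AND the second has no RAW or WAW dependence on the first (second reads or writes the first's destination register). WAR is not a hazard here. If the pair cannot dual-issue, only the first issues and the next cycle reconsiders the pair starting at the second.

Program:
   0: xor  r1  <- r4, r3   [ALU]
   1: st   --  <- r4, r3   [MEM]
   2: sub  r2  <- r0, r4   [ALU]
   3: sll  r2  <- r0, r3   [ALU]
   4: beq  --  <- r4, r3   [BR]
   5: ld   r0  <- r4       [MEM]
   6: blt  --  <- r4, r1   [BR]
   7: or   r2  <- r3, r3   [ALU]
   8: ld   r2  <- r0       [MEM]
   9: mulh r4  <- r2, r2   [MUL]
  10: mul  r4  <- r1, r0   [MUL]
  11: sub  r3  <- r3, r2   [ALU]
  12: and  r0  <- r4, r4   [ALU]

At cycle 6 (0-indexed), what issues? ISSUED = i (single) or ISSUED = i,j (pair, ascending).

t=0 i0+i1:xor;st ; 2-wide
t=1 i2:sub ; WAW r2
t=2 i3+i4:sll;beq ; 2-wide
t=3 i5+i6:ld;blt ; 2-wide
t=4 i7:or ; WAW r2
t=5 i8:ld ; RAW r2
t=6 i9:mulh ; no-port MUL/MUL
t=7 i10+i11:mul;sub ; 2-wide
t=8 i12:and ; tail

ISSUED = 9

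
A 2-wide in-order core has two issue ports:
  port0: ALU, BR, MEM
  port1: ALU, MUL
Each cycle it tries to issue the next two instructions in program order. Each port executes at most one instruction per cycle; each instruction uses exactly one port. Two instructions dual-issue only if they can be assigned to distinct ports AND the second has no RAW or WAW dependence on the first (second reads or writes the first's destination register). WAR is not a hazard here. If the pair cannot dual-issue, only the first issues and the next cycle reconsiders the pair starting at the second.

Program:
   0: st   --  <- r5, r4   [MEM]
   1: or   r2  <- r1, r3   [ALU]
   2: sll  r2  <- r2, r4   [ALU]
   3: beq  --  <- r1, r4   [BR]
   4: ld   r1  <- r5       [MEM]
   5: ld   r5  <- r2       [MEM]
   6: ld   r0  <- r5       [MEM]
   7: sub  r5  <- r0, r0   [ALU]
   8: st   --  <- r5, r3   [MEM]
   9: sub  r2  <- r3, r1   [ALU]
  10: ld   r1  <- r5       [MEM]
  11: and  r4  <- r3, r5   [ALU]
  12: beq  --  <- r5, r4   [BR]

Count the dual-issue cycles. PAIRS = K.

  cy0 -> i0/i1 (st/or) dual
  cy1 -> i2/i3 (sll/beq) dual
  cy2 -> i4 (ld) no-port MEM/MEM
  cy3 -> i5 (ld) no-port MEM/MEM
  cy4 -> i6 (ld) RAW r0
  cy5 -> i7 (sub) RAW r5
  cy6 -> i8/i9 (st/sub) dual
  cy7 -> i10/i11 (ld/and) dual
  cy8 -> i12 (beq) tail

PAIRS = 4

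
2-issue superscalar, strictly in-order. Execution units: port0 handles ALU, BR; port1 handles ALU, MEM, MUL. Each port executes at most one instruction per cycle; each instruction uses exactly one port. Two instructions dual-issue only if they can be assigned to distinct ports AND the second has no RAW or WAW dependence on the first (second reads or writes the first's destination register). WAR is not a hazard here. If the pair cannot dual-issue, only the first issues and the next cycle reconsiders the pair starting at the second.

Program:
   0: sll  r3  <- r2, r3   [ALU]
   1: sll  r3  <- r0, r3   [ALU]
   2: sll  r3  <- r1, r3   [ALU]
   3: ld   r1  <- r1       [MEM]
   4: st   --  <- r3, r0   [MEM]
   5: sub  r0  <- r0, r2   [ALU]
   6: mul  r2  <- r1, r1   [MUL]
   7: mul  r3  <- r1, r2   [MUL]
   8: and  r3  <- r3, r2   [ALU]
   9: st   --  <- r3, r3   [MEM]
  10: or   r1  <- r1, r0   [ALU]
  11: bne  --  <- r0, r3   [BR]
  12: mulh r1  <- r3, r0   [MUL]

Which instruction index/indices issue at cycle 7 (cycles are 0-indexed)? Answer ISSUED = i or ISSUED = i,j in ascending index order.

0. sll @i0  | RAW+WAW r3
1. sll @i1  | RAW+WAW r3
2. sll ld @i2/i3  | 2-wide
3. st sub @i4/i5  | 2-wide
4. mul @i6  | no-port MUL/MUL
5. mul @i7  | RAW+WAW r3
6. and @i8  | RAW r3
7. st or @i9/i10  | 2-wide
8. bne mulh @i11/i12  | 2-wide

ISSUED = 9,10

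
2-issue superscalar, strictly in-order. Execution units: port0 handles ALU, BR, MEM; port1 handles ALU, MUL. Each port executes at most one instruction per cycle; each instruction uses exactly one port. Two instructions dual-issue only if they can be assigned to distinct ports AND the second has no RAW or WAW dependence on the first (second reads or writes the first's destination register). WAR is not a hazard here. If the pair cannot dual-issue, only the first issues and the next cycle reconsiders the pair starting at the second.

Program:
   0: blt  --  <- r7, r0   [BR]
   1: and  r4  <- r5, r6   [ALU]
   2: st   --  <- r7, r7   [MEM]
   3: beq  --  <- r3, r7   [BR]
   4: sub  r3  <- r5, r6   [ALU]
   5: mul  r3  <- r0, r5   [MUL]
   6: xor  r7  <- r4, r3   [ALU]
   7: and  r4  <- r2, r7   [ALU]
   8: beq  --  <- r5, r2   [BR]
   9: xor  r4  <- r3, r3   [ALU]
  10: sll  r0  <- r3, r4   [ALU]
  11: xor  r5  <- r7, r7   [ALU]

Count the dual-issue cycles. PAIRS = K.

PAIRS = 4

c0: i0&i1 blt.BR+and.ALU  2-wide
c1: i2 st.MEM  no-port MEM/BR
c2: i3&i4 beq.BR+sub.ALU  2-wide
c3: i5 mul.MUL  RAW r3
c4: i6 xor.ALU  RAW r7
c5: i7&i8 and.ALU+beq.BR  2-wide
c6: i9 xor.ALU  RAW r4
c7: i10&i11 sll.ALU+xor.ALU  2-wide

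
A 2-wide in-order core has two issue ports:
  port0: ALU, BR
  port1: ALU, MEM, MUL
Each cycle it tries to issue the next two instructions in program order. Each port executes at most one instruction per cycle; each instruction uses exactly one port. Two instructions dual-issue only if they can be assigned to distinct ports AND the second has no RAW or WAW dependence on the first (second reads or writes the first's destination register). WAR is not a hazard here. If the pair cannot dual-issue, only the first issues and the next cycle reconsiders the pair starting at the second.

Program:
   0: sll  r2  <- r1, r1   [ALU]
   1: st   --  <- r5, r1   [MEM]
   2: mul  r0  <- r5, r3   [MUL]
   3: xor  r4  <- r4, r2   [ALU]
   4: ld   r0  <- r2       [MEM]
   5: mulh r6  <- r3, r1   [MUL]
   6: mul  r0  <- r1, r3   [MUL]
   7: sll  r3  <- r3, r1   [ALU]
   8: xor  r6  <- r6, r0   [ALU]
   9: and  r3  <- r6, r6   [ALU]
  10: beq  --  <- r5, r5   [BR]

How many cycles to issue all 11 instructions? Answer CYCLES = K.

t=0 i0,i1:sll/st ; dual
t=1 i2,i3:mul/xor ; dual
t=2 i4:ld ; no-port MEM/MUL
t=3 i5:mulh ; no-port MUL/MUL
t=4 i6,i7:mul/sll ; dual
t=5 i8:xor ; RAW r6
t=6 i9,i10:and/beq ; dual

CYCLES = 7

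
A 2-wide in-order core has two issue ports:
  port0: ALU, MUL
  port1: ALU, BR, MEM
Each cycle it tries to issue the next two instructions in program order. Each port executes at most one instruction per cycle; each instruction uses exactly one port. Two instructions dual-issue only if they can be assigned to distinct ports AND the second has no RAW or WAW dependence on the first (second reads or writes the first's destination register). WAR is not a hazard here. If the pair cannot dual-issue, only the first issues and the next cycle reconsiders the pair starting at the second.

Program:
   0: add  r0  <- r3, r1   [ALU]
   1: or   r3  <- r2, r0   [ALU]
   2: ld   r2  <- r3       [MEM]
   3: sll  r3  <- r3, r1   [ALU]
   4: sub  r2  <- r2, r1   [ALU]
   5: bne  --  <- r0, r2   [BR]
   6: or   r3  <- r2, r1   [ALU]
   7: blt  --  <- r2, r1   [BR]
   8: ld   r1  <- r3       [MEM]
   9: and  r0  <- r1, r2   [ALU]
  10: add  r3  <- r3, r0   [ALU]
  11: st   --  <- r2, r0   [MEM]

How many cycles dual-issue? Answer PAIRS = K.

0. add @i0  | RAW r0
1. or @i1  | RAW r3
2. ld sll @i2/i3  | 2-wide
3. sub @i4  | RAW r2
4. bne or @i5/i6  | 2-wide
5. blt @i7  | no-port BR/MEM
6. ld @i8  | RAW r1
7. and @i9  | RAW r0
8. add st @i10/i11  | 2-wide

PAIRS = 3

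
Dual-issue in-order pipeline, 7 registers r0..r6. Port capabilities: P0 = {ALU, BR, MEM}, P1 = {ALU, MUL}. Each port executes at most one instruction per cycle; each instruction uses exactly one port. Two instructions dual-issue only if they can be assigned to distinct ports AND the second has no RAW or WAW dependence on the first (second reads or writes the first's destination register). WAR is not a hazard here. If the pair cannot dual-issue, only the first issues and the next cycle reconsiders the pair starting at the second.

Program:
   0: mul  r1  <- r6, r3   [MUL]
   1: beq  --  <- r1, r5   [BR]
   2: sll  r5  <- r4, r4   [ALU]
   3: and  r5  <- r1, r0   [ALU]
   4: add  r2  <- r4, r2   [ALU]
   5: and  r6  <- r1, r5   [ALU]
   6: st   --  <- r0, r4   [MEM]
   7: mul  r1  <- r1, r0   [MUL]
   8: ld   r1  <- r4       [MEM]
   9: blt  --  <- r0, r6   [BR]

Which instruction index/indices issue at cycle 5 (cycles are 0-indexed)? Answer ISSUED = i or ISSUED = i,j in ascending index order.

#0 head=0: mul i0 RAW r1
#1 head=1: beq;sll i1+i2 2-wide
#2 head=3: and;add i3+i4 2-wide
#3 head=5: and;st i5+i6 2-wide
#4 head=7: mul i7 WAW r1
#5 head=8: ld i8 no-port MEM/BR
#6 head=9: blt i9 tail

ISSUED = 8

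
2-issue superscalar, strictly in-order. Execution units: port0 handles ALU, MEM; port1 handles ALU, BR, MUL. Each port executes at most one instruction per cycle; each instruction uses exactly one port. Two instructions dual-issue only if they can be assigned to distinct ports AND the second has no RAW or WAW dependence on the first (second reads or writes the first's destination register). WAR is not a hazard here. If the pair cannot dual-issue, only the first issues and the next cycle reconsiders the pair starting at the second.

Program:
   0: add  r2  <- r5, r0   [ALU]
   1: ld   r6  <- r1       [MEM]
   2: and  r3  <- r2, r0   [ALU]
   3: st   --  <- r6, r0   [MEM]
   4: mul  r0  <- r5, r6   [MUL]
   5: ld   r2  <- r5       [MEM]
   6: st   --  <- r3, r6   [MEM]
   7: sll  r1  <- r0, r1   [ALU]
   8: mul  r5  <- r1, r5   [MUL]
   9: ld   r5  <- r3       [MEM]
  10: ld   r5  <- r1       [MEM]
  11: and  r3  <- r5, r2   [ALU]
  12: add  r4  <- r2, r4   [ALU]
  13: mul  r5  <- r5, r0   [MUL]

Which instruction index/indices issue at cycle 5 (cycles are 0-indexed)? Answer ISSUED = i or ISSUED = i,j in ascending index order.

0. add ld @i0/i1  | dual
1. and st @i2/i3  | dual
2. mul ld @i4/i5  | dual
3. st sll @i6/i7  | dual
4. mul @i8  | WAW r5
5. ld @i9  | no-port MEM/MEM
6. ld @i10  | RAW r5
7. and add @i11/i12  | dual
8. mul @i13  | tail

ISSUED = 9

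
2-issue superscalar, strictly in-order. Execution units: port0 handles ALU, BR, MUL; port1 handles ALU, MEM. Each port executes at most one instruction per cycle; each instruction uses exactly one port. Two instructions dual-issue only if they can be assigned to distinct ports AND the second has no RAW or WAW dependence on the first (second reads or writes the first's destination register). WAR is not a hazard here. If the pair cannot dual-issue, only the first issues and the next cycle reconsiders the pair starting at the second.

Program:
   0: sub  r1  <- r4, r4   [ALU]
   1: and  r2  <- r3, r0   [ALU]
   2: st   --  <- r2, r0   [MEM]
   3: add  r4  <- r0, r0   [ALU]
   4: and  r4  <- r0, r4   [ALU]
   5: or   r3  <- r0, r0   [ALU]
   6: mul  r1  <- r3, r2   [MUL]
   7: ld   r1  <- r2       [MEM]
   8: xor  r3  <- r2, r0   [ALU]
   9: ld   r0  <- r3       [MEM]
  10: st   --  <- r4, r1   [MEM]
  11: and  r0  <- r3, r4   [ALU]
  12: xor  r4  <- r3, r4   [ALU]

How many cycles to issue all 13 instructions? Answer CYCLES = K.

[0] i0/i1  sub;and  -- pair
[1] i2/i3  st;add  -- pair
[2] i4/i5  and;or  -- pair
[3] i6  mul  -- WAW r1
[4] i7/i8  ld;xor  -- pair
[5] i9  ld  -- no-port MEM/MEM
[6] i10/i11  st;and  -- pair
[7] i12  xor  -- tail

CYCLES = 8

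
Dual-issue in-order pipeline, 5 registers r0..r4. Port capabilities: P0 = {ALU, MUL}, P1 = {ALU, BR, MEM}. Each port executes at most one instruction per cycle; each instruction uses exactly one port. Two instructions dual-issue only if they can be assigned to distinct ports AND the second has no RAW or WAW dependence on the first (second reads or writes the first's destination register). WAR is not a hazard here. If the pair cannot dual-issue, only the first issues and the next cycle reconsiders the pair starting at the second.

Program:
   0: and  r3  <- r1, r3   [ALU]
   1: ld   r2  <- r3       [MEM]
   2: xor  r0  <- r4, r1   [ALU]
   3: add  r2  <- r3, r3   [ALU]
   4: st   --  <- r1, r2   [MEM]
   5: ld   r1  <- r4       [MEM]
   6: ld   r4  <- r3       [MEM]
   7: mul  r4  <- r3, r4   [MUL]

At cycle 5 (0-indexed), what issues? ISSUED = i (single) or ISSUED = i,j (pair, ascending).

c0: i0 and  RAW r3
c1: i1+i2 ld;xor  pair
c2: i3 add  RAW r2
c3: i4 st  no-port MEM/MEM
c4: i5 ld  no-port MEM/MEM
c5: i6 ld  RAW+WAW r4
c6: i7 mul  tail

ISSUED = 6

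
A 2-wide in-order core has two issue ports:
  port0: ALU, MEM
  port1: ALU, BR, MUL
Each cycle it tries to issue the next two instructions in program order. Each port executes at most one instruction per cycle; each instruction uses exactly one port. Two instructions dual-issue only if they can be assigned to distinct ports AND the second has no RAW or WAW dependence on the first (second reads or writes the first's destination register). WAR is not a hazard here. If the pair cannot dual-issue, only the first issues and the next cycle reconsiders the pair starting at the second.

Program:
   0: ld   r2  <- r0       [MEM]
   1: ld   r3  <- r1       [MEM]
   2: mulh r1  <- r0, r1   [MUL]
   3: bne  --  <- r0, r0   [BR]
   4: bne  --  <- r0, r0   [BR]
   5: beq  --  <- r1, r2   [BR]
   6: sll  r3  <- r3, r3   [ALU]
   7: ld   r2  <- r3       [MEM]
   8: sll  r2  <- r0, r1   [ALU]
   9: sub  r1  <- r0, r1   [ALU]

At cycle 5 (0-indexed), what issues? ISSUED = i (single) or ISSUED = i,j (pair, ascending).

ISSUED = 7

[0] i0  ld.MEM  -- no-port MEM/MEM
[1] i1+i2  ld.MEM/mulh.MUL  -- dual
[2] i3  bne.BR  -- no-port BR/BR
[3] i4  bne.BR  -- no-port BR/BR
[4] i5+i6  beq.BR/sll.ALU  -- dual
[5] i7  ld.MEM  -- WAW r2
[6] i8+i9  sll.ALU/sub.ALU  -- dual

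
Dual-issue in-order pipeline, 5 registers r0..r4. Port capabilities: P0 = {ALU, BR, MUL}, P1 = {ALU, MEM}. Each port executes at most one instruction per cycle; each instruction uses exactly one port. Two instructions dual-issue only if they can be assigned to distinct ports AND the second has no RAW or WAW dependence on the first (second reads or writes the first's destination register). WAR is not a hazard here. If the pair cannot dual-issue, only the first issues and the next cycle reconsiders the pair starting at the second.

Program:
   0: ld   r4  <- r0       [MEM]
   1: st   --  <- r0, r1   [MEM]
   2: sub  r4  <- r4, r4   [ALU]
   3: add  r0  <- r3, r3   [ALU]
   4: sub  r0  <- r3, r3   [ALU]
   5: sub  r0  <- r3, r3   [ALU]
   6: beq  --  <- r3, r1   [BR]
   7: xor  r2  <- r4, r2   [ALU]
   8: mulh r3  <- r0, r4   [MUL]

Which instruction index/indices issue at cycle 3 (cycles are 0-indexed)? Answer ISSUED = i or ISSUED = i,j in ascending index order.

  cy0 -> i0 (ld) no-port MEM/MEM
  cy1 -> i1,i2 (st;sub) 2-wide
  cy2 -> i3 (add) WAW r0
  cy3 -> i4 (sub) WAW r0
  cy4 -> i5,i6 (sub;beq) 2-wide
  cy5 -> i7,i8 (xor;mulh) 2-wide

ISSUED = 4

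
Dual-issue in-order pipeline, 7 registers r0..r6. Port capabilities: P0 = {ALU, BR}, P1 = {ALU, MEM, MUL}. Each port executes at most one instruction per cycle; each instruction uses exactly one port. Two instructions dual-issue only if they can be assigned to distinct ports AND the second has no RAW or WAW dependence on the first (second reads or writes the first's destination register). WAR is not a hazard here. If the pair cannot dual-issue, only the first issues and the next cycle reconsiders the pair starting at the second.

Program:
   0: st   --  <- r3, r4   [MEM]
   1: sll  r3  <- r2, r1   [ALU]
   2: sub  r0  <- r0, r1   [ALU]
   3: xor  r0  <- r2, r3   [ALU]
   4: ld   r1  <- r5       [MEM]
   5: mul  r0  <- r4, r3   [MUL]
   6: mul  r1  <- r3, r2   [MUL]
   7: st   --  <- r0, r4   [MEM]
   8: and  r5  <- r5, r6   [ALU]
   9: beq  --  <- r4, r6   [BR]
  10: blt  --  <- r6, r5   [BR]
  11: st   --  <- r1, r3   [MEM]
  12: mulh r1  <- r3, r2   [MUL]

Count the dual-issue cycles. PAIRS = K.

PAIRS = 4

c0: i0/i1 st/sll  2-wide
c1: i2 sub  WAW r0
c2: i3/i4 xor/ld  2-wide
c3: i5 mul  no-port MUL/MUL
c4: i6 mul  no-port MUL/MEM
c5: i7/i8 st/and  2-wide
c6: i9 beq  no-port BR/BR
c7: i10/i11 blt/st  2-wide
c8: i12 mulh  tail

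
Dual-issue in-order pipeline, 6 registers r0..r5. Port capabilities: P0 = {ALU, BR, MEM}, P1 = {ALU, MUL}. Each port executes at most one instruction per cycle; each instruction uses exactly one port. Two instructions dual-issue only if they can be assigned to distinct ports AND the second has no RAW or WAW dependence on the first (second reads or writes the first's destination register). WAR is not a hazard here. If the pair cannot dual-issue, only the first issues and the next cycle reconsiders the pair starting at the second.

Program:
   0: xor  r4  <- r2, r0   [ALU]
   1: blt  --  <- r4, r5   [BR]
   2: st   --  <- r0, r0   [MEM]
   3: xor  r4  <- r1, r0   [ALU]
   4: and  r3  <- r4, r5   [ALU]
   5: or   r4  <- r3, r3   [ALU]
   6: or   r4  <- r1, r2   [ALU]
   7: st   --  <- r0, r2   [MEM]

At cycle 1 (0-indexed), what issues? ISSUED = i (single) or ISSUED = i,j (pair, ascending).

ISSUED = 1

#0 head=0: xor.ALU i0 RAW r4
#1 head=1: blt.BR i1 no-port BR/MEM
#2 head=2: st.MEM+xor.ALU i2&i3 2-wide
#3 head=4: and.ALU i4 RAW r3
#4 head=5: or.ALU i5 WAW r4
#5 head=6: or.ALU+st.MEM i6&i7 2-wide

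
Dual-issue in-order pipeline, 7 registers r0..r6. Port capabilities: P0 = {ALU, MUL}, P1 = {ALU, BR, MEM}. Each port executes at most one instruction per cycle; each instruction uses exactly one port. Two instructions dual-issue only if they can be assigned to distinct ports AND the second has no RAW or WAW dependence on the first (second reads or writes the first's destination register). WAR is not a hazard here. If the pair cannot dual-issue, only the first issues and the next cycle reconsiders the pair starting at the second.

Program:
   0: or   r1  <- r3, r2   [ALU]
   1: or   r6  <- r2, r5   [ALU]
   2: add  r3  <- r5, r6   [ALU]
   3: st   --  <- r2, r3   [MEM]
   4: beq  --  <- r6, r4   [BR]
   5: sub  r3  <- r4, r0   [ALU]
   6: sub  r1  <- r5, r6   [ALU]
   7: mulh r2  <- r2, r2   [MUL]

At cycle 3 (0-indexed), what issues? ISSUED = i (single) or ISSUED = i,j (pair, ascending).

ISSUED = 4,5

t=0 i0+i1:or or ; pair
t=1 i2:add ; RAW r3
t=2 i3:st ; no-port MEM/BR
t=3 i4+i5:beq sub ; pair
t=4 i6+i7:sub mulh ; pair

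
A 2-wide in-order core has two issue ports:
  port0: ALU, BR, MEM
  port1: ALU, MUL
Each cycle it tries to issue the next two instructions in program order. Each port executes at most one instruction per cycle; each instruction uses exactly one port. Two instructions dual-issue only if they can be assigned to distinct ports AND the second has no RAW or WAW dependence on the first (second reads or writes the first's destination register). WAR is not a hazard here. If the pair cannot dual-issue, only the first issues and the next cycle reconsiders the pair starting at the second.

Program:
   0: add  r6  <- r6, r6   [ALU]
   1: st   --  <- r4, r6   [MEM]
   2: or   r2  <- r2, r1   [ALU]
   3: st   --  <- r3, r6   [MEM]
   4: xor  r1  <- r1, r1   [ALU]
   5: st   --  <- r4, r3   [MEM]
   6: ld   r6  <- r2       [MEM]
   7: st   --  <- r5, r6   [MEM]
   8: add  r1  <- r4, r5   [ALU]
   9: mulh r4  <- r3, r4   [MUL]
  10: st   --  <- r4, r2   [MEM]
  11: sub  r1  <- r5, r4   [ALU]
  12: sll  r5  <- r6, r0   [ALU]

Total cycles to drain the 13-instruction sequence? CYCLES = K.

t=0 i0:add ; RAW r6
t=1 i1+i2:st/or ; dual
t=2 i3+i4:st/xor ; dual
t=3 i5:st ; no-port MEM/MEM
t=4 i6:ld ; no-port MEM/MEM
t=5 i7+i8:st/add ; dual
t=6 i9:mulh ; RAW r4
t=7 i10+i11:st/sub ; dual
t=8 i12:sll ; tail

CYCLES = 9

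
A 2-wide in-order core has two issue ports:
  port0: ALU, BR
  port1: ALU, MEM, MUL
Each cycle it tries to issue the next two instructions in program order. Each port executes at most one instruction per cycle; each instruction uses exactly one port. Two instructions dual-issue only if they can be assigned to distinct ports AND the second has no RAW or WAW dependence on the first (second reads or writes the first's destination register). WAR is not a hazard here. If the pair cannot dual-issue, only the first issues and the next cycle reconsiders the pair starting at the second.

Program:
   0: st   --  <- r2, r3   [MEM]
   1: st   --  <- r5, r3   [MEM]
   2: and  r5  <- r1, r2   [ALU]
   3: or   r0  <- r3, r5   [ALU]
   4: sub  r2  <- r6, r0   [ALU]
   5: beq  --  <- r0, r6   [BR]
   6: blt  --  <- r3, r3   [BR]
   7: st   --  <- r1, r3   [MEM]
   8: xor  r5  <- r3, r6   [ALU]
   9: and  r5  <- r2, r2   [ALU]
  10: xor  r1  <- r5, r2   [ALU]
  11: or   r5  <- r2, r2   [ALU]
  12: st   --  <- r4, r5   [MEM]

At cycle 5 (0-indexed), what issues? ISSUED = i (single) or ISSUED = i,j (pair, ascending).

ISSUED = 8

c0: i0 st  no-port MEM/MEM
c1: i1/i2 st+and  pair
c2: i3 or  RAW r0
c3: i4/i5 sub+beq  pair
c4: i6/i7 blt+st  pair
c5: i8 xor  WAW r5
c6: i9 and  RAW r5
c7: i10/i11 xor+or  pair
c8: i12 st  tail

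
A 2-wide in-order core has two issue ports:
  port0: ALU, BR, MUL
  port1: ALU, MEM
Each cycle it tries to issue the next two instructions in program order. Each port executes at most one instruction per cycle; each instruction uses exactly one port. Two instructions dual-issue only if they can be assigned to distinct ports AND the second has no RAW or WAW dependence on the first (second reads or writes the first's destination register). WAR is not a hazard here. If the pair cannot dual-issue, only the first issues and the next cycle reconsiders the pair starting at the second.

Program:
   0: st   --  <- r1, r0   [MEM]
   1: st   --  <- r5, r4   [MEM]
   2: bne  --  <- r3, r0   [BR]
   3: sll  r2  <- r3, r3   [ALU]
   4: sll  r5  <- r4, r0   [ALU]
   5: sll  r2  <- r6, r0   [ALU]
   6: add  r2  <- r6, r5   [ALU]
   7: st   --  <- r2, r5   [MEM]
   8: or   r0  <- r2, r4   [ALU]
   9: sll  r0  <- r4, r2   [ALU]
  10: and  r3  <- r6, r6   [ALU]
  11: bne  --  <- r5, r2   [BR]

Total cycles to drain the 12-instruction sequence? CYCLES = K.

  cy0 -> i0 (st) no-port MEM/MEM
  cy1 -> i1&i2 (st;bne) pair
  cy2 -> i3&i4 (sll;sll) pair
  cy3 -> i5 (sll) WAW r2
  cy4 -> i6 (add) RAW r2
  cy5 -> i7&i8 (st;or) pair
  cy6 -> i9&i10 (sll;and) pair
  cy7 -> i11 (bne) tail

CYCLES = 8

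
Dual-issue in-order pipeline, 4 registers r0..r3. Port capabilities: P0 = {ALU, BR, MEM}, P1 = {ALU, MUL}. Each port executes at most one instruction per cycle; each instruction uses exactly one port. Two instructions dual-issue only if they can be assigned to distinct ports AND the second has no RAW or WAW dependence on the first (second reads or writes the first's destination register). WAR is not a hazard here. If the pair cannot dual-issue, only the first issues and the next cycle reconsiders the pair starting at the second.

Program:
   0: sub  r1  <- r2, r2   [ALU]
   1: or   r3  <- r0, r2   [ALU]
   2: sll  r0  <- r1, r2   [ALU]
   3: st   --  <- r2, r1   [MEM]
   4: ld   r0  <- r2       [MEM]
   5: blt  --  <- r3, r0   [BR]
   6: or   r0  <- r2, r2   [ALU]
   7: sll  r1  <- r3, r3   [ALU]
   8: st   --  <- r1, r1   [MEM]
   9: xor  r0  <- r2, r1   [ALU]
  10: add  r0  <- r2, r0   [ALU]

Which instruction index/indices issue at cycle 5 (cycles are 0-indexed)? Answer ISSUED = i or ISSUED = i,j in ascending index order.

ISSUED = 8,9

[0] i0/i1  sub.ALU;or.ALU  -- pair
[1] i2/i3  sll.ALU;st.MEM  -- pair
[2] i4  ld.MEM  -- no-port MEM/BR
[3] i5/i6  blt.BR;or.ALU  -- pair
[4] i7  sll.ALU  -- RAW r1
[5] i8/i9  st.MEM;xor.ALU  -- pair
[6] i10  add.ALU  -- tail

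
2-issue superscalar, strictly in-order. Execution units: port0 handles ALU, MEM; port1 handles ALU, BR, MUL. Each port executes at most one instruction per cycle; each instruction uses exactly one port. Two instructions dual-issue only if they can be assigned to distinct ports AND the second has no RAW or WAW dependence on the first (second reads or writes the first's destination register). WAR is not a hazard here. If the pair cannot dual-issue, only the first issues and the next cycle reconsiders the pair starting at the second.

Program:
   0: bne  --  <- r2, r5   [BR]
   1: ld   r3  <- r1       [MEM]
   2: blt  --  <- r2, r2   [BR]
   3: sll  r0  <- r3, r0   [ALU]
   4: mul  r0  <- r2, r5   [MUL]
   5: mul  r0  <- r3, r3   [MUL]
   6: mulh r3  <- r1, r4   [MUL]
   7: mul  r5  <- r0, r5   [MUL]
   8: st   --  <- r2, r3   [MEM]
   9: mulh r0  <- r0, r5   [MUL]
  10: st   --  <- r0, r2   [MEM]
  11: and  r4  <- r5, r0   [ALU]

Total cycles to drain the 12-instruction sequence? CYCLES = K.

CYCLES = 8

t=0 i0+i1:bne.BR+ld.MEM ; 2-wide
t=1 i2+i3:blt.BR+sll.ALU ; 2-wide
t=2 i4:mul.MUL ; no-port MUL/MUL
t=3 i5:mul.MUL ; no-port MUL/MUL
t=4 i6:mulh.MUL ; no-port MUL/MUL
t=5 i7+i8:mul.MUL+st.MEM ; 2-wide
t=6 i9:mulh.MUL ; RAW r0
t=7 i10+i11:st.MEM+and.ALU ; 2-wide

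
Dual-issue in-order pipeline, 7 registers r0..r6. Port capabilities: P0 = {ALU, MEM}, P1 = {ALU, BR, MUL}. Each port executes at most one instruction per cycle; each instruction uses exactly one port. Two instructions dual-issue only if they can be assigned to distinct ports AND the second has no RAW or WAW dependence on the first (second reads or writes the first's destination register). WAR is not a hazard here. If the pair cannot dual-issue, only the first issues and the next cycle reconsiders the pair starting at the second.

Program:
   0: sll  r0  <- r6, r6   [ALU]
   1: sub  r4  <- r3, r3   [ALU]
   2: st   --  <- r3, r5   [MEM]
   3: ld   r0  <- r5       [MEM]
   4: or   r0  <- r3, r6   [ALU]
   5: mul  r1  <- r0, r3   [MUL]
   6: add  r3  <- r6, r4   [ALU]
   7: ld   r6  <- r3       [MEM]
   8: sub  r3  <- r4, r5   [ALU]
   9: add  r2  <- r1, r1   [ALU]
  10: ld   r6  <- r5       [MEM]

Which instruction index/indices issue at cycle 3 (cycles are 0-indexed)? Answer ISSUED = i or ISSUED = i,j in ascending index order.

  cy0 -> i0,i1 (sll.ALU sub.ALU) pair
  cy1 -> i2 (st.MEM) no-port MEM/MEM
  cy2 -> i3 (ld.MEM) WAW r0
  cy3 -> i4 (or.ALU) RAW r0
  cy4 -> i5,i6 (mul.MUL add.ALU) pair
  cy5 -> i7,i8 (ld.MEM sub.ALU) pair
  cy6 -> i9,i10 (add.ALU ld.MEM) pair

ISSUED = 4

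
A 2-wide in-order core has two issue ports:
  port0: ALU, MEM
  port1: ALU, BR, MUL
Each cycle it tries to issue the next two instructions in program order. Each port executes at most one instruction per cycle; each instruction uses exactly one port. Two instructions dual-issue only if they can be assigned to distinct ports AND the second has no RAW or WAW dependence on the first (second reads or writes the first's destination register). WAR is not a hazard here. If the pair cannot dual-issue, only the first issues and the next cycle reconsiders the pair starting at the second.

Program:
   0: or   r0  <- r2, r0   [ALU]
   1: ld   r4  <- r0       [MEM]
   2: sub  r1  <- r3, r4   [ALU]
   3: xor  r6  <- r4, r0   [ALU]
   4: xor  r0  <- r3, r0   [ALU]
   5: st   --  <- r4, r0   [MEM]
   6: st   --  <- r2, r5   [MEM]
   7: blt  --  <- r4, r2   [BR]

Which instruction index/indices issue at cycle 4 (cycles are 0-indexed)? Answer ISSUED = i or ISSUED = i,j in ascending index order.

  cy0 -> i0 (or) RAW r0
  cy1 -> i1 (ld) RAW r4
  cy2 -> i2/i3 (sub;xor) 2-wide
  cy3 -> i4 (xor) RAW r0
  cy4 -> i5 (st) no-port MEM/MEM
  cy5 -> i6/i7 (st;blt) 2-wide

ISSUED = 5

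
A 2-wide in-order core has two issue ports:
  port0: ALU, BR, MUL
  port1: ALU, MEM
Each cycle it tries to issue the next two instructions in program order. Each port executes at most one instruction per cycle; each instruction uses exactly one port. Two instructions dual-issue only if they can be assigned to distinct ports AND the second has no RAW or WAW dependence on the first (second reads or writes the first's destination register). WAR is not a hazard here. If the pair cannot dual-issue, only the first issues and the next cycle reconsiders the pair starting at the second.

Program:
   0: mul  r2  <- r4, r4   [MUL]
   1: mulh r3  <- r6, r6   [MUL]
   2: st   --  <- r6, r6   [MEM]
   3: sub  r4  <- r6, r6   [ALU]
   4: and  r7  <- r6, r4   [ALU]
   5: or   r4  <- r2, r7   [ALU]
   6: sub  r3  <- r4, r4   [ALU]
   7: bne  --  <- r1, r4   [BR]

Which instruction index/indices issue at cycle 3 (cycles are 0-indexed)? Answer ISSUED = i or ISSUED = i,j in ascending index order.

t=0 i0:mul ; no-port MUL/MUL
t=1 i1&i2:mulh;st ; dual
t=2 i3:sub ; RAW r4
t=3 i4:and ; RAW r7
t=4 i5:or ; RAW r4
t=5 i6&i7:sub;bne ; dual

ISSUED = 4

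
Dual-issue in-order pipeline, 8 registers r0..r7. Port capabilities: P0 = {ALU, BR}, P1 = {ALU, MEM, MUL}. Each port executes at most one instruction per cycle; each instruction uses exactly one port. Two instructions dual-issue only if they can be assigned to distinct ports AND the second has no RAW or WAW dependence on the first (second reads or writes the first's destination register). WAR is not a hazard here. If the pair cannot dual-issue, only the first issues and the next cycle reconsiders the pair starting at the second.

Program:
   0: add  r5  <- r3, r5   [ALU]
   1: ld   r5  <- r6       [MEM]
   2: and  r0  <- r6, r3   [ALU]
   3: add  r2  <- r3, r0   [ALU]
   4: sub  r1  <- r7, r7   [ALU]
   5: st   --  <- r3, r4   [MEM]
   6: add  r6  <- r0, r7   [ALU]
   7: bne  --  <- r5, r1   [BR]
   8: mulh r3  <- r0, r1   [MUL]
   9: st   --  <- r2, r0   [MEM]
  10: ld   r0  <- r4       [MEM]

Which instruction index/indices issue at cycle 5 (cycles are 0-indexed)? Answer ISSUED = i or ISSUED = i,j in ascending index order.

ISSUED = 9

[0] i0  add  -- WAW r5
[1] i1+i2  ld and  -- pair
[2] i3+i4  add sub  -- pair
[3] i5+i6  st add  -- pair
[4] i7+i8  bne mulh  -- pair
[5] i9  st  -- no-port MEM/MEM
[6] i10  ld  -- tail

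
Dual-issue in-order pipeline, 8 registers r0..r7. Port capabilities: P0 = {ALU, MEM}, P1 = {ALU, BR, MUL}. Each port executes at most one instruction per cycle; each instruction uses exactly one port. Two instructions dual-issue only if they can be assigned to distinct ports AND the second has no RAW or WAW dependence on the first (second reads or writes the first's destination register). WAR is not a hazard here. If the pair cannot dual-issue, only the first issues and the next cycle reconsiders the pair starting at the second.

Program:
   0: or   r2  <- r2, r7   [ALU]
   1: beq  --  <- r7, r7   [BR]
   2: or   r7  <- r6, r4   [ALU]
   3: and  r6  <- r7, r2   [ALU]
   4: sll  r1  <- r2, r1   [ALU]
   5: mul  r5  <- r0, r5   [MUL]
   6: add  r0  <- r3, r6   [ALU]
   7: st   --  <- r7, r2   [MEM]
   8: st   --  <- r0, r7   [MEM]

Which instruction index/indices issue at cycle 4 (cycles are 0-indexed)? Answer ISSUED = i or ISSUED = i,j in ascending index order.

  cy0 -> i0&i1 (or.ALU+beq.BR) dual
  cy1 -> i2 (or.ALU) RAW r7
  cy2 -> i3&i4 (and.ALU+sll.ALU) dual
  cy3 -> i5&i6 (mul.MUL+add.ALU) dual
  cy4 -> i7 (st.MEM) no-port MEM/MEM
  cy5 -> i8 (st.MEM) tail

ISSUED = 7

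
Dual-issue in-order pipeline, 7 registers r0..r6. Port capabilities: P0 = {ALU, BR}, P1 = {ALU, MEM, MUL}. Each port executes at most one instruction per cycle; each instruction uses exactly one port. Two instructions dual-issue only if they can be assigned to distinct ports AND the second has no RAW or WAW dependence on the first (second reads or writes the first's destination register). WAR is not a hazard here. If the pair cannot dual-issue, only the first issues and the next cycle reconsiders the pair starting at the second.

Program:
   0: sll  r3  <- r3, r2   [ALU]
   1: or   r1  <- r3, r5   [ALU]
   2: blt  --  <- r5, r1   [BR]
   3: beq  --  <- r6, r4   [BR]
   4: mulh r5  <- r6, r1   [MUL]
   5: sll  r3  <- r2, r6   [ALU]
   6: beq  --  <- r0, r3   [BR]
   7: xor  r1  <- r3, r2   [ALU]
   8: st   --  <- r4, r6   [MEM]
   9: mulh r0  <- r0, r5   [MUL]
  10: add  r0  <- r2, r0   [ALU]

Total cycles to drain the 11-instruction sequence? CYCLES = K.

c0: i0 sll.ALU  RAW r3
c1: i1 or.ALU  RAW r1
c2: i2 blt.BR  no-port BR/BR
c3: i3,i4 beq.BR+mulh.MUL  pair
c4: i5 sll.ALU  RAW r3
c5: i6,i7 beq.BR+xor.ALU  pair
c6: i8 st.MEM  no-port MEM/MUL
c7: i9 mulh.MUL  RAW+WAW r0
c8: i10 add.ALU  tail

CYCLES = 9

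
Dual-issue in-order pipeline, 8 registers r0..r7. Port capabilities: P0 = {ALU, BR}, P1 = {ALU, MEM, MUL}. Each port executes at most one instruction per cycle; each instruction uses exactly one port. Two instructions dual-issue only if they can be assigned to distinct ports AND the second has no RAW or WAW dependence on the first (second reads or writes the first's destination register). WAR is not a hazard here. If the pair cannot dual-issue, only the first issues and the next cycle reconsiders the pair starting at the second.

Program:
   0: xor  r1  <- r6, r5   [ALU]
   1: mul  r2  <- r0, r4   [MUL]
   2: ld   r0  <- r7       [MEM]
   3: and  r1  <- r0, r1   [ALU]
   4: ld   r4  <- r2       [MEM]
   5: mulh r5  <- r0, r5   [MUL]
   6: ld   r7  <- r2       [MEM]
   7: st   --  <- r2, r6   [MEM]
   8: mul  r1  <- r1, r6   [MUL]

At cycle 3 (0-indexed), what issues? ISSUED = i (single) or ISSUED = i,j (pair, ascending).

ISSUED = 5

0. xor.ALU;mul.MUL @i0/i1  | dual
1. ld.MEM @i2  | RAW r0
2. and.ALU;ld.MEM @i3/i4  | dual
3. mulh.MUL @i5  | no-port MUL/MEM
4. ld.MEM @i6  | no-port MEM/MEM
5. st.MEM @i7  | no-port MEM/MUL
6. mul.MUL @i8  | tail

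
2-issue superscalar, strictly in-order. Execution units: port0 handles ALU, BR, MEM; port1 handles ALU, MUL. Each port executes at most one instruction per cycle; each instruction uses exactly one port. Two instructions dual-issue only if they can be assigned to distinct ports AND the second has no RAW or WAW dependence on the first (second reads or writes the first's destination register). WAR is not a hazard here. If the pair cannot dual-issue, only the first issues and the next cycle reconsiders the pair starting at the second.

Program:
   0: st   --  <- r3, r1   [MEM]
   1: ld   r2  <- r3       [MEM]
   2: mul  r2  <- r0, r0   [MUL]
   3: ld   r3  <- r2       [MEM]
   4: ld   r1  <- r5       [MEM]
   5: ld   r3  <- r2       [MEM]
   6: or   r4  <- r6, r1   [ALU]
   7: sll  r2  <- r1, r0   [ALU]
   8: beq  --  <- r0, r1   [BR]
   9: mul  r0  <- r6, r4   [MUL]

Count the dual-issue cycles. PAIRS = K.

t=0 i0:st.MEM ; no-port MEM/MEM
t=1 i1:ld.MEM ; WAW r2
t=2 i2:mul.MUL ; RAW r2
t=3 i3:ld.MEM ; no-port MEM/MEM
t=4 i4:ld.MEM ; no-port MEM/MEM
t=5 i5,i6:ld.MEM or.ALU ; 2-wide
t=6 i7,i8:sll.ALU beq.BR ; 2-wide
t=7 i9:mul.MUL ; tail

PAIRS = 2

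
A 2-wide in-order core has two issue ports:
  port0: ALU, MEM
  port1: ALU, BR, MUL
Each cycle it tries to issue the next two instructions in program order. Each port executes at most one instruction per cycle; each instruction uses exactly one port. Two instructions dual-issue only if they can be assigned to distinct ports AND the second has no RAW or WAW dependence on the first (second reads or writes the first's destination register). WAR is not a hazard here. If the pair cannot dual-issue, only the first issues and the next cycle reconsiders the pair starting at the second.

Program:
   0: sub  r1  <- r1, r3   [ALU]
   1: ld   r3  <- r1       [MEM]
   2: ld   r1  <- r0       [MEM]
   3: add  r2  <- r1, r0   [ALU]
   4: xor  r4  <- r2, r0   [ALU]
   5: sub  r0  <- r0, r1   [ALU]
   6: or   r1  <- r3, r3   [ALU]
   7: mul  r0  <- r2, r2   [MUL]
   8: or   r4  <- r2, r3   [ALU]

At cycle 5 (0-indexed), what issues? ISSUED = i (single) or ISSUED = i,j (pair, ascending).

t=0 i0:sub ; RAW r1
t=1 i1:ld ; no-port MEM/MEM
t=2 i2:ld ; RAW r1
t=3 i3:add ; RAW r2
t=4 i4+i5:xor+sub ; dual
t=5 i6+i7:or+mul ; dual
t=6 i8:or ; tail

ISSUED = 6,7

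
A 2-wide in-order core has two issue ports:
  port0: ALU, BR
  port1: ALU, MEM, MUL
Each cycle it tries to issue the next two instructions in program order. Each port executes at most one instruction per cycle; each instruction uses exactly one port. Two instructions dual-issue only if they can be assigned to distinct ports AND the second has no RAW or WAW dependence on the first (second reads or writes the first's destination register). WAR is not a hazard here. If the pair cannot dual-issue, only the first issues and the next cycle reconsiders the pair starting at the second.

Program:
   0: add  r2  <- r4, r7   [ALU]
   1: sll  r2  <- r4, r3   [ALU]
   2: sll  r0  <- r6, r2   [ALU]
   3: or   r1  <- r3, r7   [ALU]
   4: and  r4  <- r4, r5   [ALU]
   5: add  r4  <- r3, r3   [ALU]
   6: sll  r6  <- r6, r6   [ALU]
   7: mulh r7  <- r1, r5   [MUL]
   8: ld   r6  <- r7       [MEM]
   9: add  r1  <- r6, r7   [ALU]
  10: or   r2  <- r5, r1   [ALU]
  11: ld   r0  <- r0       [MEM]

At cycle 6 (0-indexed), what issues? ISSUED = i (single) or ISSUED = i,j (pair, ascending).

  cy0 -> i0 (add) WAW r2
  cy1 -> i1 (sll) RAW r2
  cy2 -> i2/i3 (sll/or) pair
  cy3 -> i4 (and) WAW r4
  cy4 -> i5/i6 (add/sll) pair
  cy5 -> i7 (mulh) no-port MUL/MEM
  cy6 -> i8 (ld) RAW r6
  cy7 -> i9 (add) RAW r1
  cy8 -> i10/i11 (or/ld) pair

ISSUED = 8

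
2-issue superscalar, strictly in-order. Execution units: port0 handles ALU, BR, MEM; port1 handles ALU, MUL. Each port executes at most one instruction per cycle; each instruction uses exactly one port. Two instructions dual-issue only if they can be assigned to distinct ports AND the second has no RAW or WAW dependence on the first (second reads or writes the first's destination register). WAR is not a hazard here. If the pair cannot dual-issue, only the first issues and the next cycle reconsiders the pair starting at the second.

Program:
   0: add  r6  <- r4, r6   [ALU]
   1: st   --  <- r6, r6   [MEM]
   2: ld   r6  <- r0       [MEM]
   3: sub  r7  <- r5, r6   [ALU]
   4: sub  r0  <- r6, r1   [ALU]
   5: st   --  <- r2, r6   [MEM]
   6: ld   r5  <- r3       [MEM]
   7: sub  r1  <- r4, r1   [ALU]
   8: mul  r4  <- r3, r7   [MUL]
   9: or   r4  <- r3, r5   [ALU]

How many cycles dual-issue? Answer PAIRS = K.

PAIRS = 2

[0] i0  add.ALU  -- RAW r6
[1] i1  st.MEM  -- no-port MEM/MEM
[2] i2  ld.MEM  -- RAW r6
[3] i3+i4  sub.ALU+sub.ALU  -- 2-wide
[4] i5  st.MEM  -- no-port MEM/MEM
[5] i6+i7  ld.MEM+sub.ALU  -- 2-wide
[6] i8  mul.MUL  -- WAW r4
[7] i9  or.ALU  -- tail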